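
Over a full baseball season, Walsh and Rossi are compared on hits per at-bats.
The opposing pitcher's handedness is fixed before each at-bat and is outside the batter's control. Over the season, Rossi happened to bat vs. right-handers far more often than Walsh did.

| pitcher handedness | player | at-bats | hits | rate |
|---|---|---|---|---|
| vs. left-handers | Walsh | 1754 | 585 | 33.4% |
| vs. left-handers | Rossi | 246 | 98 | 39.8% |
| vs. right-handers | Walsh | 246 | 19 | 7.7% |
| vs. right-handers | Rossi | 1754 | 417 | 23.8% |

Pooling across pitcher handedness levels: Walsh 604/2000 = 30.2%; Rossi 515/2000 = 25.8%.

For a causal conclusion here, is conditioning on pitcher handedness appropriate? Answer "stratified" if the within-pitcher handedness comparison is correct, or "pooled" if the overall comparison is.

Nothing the player does changes pitcher handedness; the imbalance is an allocation artefact. With pitcher handedness also predicting the outcome, the pooled figure is confounded, and the within-stratum comparison is the causal one.
Within each level — vs. left-handers: 33.4% vs 39.8%; vs. right-handers: 7.7% vs 23.8% — Rossi is higher every time.

stratified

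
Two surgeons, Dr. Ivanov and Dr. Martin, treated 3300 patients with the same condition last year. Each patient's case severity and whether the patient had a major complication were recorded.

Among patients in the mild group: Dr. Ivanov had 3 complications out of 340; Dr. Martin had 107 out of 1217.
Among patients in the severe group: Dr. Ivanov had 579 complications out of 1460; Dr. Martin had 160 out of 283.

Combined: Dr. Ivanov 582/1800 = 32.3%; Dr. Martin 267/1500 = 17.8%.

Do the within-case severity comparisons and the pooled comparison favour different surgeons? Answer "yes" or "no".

Within each case severity level (mild 0.9% vs 8.8%; severe 39.7% vs 56.5%), Dr. Ivanov has the lower rate every time. Pooled: 32.3% vs 17.8% — Dr. Martin has the lower rate overall. The two comparisons disagree.

yes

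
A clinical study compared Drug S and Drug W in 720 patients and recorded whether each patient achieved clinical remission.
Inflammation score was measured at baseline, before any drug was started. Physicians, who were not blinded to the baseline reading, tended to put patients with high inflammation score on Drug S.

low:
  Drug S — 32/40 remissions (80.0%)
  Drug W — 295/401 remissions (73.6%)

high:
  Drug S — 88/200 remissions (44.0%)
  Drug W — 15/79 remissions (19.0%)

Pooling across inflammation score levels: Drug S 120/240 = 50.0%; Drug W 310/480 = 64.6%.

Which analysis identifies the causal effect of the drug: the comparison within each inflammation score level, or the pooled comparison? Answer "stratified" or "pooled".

Inflammation score differs across drugs for reasons unrelated to any effect of the drug itself, and it separately predicts the outcome — a classic confounder. We must compare within inflammation score levels.
Within each level — low: 80.0% vs 73.6%; high: 44.0% vs 19.0% — Drug S is higher every time.

stratified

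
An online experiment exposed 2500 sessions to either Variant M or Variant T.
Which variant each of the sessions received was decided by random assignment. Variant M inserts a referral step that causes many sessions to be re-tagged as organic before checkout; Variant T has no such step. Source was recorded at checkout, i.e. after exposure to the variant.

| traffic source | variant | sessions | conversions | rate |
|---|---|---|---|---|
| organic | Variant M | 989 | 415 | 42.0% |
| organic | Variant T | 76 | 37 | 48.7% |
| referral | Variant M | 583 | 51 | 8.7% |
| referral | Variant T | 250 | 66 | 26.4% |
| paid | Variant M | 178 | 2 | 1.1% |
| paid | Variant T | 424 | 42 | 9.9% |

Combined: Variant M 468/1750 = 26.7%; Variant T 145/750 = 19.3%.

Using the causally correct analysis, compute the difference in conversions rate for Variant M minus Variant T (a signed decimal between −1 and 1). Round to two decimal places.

The traffic source-specific comparison favours Variant T throughout, but the pooled figures favour Variant M. The question is whether to condition on traffic source.
Stratifying would compare variants among sessions the variants themselves sorted into traffic source groups — a form of selection on an intermediate. The unconditioned pooled rates give the total causal effect.
The causal difference is the pooled difference: 0.267 − 0.193 = +0.074.

+0.07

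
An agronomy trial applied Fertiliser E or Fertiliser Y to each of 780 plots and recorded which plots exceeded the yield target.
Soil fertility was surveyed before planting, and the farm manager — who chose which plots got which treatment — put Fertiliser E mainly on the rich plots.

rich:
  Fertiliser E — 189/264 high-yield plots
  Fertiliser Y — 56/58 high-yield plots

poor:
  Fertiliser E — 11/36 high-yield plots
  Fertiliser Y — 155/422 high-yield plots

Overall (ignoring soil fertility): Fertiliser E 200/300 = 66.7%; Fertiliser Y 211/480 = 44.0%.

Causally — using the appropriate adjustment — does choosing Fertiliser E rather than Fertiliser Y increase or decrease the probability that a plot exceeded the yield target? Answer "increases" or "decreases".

Here soil fertility is a common cause — it drives both which fertiliser a case falls under and the outcome. The crude comparison mixes populations; the stratum-specific rates are the causally relevant ones.
Within each level — rich: 71.6% vs 96.6%; poor: 30.6% vs 36.7% — Fertiliser Y is higher every time.

decreases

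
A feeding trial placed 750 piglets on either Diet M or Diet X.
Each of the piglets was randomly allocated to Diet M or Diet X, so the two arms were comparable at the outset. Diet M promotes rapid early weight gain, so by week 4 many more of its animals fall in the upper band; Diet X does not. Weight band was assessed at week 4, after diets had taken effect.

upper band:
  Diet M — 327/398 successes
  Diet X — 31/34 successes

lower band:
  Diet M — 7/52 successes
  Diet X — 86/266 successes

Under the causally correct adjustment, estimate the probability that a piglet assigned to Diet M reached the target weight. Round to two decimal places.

0.74

Week-4 weight band is downstream of the diet. One should not condition on a consequence of treatment, so the overall rates are the right comparison.
So P(outcome | do(Diet M)) is just the pooled rate for Diet M: 334/450 = 0.742.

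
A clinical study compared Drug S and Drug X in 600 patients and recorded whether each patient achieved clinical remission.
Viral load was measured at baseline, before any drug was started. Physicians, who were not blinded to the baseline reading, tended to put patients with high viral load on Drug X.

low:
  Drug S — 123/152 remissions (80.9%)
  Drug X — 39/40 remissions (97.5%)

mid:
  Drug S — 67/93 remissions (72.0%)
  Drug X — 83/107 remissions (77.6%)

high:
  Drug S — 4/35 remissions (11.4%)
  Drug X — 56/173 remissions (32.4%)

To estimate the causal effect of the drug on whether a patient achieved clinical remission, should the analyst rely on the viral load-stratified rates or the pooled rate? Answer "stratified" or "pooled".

Since viral load is a pre-existing factor (not a product of the drug) and it affects the outcome on its own, it is a confounder. The stratified rates, not the pooled rate, identify the causal effect.
Within each level — low: 80.9% vs 97.5%; mid: 72.0% vs 77.6%; high: 11.4% vs 32.4% — Drug X is higher every time.

stratified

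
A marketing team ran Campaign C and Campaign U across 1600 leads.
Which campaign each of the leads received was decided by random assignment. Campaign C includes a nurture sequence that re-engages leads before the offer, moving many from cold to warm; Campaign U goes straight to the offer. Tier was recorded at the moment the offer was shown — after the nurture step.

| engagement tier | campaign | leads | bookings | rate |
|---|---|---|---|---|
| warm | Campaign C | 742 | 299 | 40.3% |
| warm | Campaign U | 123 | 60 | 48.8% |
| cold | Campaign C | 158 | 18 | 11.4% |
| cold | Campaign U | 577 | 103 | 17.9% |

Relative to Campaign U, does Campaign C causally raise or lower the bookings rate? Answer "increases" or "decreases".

Engagement tier is recorded after the campaign and is itself shifted by it — it sits on the causal path from campaign to outcome. Conditioning on a mediator would strip out part of the effect we want; the pooled comparison gives the total causal effect.
Pooled: Campaign C 35.2% vs Campaign U 23.3%; Campaign C is higher overall.

increases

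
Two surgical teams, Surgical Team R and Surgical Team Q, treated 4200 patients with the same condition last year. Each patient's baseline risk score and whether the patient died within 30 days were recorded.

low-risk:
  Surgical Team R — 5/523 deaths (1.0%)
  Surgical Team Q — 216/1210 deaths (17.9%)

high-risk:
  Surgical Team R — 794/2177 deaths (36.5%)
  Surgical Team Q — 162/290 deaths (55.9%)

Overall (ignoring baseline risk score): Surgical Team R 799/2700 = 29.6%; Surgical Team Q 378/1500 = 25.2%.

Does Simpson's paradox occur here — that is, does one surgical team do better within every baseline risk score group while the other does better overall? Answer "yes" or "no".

Within each baseline risk score level (low-risk 1.0% vs 17.9%; high-risk 36.5% vs 55.9%), Surgical Team R has the lower rate every time. Pooled: 29.6% vs 25.2% — Surgical Team Q has the lower rate overall. The two comparisons disagree.

yes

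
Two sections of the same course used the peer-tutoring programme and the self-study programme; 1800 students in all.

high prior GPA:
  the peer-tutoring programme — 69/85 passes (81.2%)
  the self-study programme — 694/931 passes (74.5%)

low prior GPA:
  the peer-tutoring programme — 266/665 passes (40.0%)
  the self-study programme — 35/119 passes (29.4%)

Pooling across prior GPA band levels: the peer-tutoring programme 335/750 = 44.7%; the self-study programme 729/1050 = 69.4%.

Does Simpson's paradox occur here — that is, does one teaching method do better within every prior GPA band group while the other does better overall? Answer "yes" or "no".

yes

Within each prior GPA band level (high prior GPA 81.2% vs 74.5%; low prior GPA 40.0% vs 29.4%), the peer-tutoring programme has the higher rate every time. Pooled: 44.7% vs 69.4% — the self-study programme has the higher rate overall. The two comparisons disagree.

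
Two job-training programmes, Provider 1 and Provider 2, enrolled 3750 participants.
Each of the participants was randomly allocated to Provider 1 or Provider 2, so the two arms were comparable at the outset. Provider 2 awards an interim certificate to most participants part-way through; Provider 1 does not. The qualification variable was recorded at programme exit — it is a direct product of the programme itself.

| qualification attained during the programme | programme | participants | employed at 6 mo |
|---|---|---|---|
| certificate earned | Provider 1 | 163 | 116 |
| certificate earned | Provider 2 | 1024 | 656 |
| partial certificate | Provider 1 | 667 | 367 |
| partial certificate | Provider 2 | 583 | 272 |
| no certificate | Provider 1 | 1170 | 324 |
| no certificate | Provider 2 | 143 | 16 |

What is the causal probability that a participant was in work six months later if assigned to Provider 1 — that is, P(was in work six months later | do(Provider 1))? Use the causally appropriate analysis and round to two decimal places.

The stratified and pooled comparisons disagree (Provider 1 wins within each qualification attained during the programme; Provider 2 wins overall), so the answer turns on the causal role of qualification attained during the programme.
Qualification attained during the programme is downstream of the programme. One should not condition on a consequence of treatment, so the overall rates are the right comparison.
So P(outcome | do(Provider 1)) is just the pooled rate for Provider 1: 807/2000 = 0.404.

0.40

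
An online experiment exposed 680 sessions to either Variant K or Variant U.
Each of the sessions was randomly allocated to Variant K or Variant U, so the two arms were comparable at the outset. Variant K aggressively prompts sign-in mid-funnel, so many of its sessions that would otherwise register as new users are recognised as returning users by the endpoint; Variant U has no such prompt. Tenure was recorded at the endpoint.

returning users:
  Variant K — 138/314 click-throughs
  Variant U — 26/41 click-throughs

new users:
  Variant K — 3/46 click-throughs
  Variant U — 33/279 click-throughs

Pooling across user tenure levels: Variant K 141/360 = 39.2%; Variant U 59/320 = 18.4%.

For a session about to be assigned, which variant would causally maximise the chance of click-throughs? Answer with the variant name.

The user tenure-specific comparison favours Variant U throughout, but the pooled figures favour Variant K. The question is whether to condition on user tenure.
User tenure is downstream of the variant. One should not condition on a consequence of treatment, so the overall rates are the right comparison.
Pooled: Variant K 39.2% vs Variant U 18.4%; Variant K is higher overall.

Variant K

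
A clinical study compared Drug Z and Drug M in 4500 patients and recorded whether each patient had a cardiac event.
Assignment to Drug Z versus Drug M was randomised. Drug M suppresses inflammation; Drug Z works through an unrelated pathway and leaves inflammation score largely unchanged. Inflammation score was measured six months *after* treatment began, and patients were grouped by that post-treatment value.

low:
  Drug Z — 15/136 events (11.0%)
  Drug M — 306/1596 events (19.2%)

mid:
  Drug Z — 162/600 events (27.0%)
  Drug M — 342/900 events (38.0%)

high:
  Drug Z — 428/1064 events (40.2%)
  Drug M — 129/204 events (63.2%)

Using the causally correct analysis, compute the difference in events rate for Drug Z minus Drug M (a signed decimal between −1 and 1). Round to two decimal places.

+0.05

Within every inflammation score level Drug Z has the lower rate, yet pooled Drug M does — Simpson's reversal.
Inflammation score is downstream of the drug. One should not condition on a consequence of treatment, so the overall rates are the right comparison.
The causal difference is the pooled difference: 0.336 − 0.288 = +0.048.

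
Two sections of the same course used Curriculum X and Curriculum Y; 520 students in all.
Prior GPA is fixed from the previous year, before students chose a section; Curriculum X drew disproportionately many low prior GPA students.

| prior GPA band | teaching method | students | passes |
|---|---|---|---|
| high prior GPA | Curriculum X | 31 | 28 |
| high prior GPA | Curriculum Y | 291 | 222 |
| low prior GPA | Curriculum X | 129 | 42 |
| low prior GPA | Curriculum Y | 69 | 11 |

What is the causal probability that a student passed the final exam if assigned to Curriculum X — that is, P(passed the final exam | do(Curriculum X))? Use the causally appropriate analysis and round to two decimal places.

0.68

Nothing the teaching method does changes prior GPA band; the imbalance is an allocation artefact. With prior GPA band also predicting the outcome, the pooled figure is confounded, and the within-stratum comparison is the causal one.
Standardising Curriculum X to the population prior GPA band mix: 0.619·28/31 + 0.381·42/129 = 0.683.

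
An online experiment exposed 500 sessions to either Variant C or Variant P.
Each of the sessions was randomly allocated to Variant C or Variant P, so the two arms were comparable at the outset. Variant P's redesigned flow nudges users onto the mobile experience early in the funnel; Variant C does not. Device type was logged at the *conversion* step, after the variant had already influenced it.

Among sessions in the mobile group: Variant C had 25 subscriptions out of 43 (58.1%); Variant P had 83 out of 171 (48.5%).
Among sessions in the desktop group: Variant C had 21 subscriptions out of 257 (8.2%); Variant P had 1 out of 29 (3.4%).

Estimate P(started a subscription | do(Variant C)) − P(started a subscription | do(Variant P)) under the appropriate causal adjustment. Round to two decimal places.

Device type here is a post-treatment variable shaped by the variant; conditioning on it would introduce bias rather than remove it. The overall comparison is the causal one.
The causal difference is the pooled difference: 0.153 − 0.420 = -0.267.

-0.27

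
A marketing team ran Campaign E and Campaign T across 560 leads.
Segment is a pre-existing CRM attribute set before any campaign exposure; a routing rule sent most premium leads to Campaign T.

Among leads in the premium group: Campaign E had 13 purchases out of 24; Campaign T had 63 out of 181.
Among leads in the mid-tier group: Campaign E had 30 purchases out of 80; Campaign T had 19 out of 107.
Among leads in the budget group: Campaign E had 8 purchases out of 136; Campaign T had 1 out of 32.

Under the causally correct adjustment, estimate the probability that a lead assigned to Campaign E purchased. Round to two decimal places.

Since customer segment is a pre-existing factor (not a product of the campaign) and it affects the outcome on its own, it is a confounder. The stratified rates, not the pooled rate, identify the causal effect.
Standardising Campaign E to the population customer segment mix: 0.366·13/24 + 0.334·30/80 + 0.300·8/136 = 0.341.

0.34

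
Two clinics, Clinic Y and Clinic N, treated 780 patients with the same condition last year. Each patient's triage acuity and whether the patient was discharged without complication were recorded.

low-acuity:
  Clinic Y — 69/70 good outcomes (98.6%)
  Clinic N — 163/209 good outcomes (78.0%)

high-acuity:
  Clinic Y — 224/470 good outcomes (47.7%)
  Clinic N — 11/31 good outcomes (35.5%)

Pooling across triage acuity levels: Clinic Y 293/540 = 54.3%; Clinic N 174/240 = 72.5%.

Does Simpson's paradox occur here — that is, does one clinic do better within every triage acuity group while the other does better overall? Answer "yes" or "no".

Within each triage acuity level (low-acuity 98.6% vs 78.0%; high-acuity 47.7% vs 35.5%), Clinic Y has the higher rate every time. Pooled: 54.3% vs 72.5% — Clinic N has the higher rate overall. The two comparisons disagree.

yes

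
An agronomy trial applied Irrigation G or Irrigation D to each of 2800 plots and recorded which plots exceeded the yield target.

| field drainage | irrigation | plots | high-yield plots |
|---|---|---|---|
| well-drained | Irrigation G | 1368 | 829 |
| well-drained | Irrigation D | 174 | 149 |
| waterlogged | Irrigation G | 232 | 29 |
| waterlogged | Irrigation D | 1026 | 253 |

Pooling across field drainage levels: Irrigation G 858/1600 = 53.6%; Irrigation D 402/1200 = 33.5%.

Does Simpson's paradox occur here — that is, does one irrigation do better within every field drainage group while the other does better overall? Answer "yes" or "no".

yes

Within each field drainage level (well-drained 60.6% vs 85.6%; waterlogged 12.5% vs 24.7%), Irrigation D has the higher rate every time. Pooled: 53.6% vs 33.5% — Irrigation G has the higher rate overall. The two comparisons disagree.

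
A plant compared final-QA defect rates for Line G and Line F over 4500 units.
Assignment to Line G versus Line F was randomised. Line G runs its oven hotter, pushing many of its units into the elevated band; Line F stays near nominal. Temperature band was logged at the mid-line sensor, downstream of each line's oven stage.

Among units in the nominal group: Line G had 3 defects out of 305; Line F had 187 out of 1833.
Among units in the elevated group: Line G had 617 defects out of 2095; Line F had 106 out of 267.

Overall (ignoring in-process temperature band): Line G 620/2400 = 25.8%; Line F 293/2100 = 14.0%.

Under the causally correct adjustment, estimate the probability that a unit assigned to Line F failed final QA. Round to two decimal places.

Because the line influences in-process temperature band, in-process temperature band is a post-treatment mediator, not a confounder. Stratifying on it would bias the estimate; the causal effect is the crude pooled difference.
So P(outcome | do(Line F)) is just the pooled rate for Line F: 293/2100 = 0.140.

0.14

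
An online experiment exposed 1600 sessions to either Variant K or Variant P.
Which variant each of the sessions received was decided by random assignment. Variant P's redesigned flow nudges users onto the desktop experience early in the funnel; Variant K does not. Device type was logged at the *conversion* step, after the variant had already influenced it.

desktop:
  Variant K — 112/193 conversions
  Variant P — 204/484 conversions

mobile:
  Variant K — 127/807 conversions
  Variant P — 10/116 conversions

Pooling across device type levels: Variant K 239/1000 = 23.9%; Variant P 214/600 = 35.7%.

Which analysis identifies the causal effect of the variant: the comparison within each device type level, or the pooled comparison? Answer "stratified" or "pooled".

Within every device type level Variant K has the higher rate, yet pooled Variant P does — Simpson's reversal.
Device type is downstream of the variant. One should not condition on a consequence of treatment, so the overall rates are the right comparison.
Pooled: Variant K 23.9% vs Variant P 35.7%; Variant P is higher overall.

pooled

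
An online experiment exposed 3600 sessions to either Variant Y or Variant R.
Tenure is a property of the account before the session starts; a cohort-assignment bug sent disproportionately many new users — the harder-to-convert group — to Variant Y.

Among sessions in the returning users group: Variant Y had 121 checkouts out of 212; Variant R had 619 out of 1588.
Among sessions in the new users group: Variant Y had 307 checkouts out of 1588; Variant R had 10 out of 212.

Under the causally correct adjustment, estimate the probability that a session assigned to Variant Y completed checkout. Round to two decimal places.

0.38

The user tenure-specific comparison favours Variant Y throughout, but the pooled figures favour Variant R. The question is whether to condition on user tenure.
User tenure satisfies the back-door criterion: it is not a descendant of the variant, and it blocks the spurious path from variant to outcome. Adjusting for it (i.e., using the within-user tenure rates) gives the causal effect.
Standardising Variant Y to the population user tenure mix: 0.500·121/212 + 0.500·307/1588 = 0.382.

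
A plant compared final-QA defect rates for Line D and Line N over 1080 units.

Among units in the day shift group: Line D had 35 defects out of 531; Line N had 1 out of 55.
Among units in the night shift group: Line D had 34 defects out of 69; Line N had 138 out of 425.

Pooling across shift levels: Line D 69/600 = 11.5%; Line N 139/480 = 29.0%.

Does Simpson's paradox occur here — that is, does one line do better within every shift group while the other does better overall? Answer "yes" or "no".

yes

Within each shift level (day shift 6.6% vs 1.8%; night shift 49.3% vs 32.5%), Line N has the lower rate every time. Pooled: 11.5% vs 29.0% — Line D has the lower rate overall. The two comparisons disagree.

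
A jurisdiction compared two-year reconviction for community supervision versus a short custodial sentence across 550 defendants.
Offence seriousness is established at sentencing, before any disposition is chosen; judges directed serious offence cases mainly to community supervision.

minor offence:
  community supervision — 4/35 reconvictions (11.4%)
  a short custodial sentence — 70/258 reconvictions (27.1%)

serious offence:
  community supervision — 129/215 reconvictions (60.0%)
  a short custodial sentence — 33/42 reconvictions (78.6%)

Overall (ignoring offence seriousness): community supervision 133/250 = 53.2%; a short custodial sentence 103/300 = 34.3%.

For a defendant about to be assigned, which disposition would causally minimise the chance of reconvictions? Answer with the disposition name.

community supervision

Offence seriousness satisfies the back-door criterion: it is not a descendant of the disposition, and it blocks the spurious path from disposition to outcome. Adjusting for it (i.e., using the within-offence seriousness rates) gives the causal effect.
Within each level — minor offence: 11.4% vs 27.1%; serious offence: 60.0% vs 78.6% — community supervision is lower every time.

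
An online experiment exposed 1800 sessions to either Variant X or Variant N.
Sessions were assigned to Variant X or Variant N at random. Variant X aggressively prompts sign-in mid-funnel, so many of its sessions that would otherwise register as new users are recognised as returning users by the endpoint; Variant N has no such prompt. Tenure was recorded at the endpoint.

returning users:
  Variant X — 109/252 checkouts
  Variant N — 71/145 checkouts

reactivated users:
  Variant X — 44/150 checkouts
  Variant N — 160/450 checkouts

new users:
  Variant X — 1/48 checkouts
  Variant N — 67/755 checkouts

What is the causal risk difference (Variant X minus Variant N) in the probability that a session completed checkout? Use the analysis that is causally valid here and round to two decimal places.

The user tenure-specific comparison favours Variant N throughout, but the pooled figures favour Variant X. The question is whether to condition on user tenure.
User tenure lies on the pathway variant → user tenure → outcome, so adjusting for it blocks the indirect effect. For the total causal effect of variant, use the unadjusted pooled rates.
The causal difference is the pooled difference: 0.342 − 0.221 = +0.121.

+0.12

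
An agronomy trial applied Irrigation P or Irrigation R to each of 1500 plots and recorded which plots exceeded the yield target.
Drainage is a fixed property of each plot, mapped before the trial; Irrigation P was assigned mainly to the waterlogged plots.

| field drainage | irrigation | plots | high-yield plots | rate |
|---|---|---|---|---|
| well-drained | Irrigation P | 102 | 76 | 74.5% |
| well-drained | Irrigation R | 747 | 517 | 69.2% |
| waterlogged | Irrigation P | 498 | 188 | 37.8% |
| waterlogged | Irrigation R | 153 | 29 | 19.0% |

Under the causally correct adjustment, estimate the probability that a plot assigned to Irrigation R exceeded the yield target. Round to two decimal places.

Field drainage satisfies the back-door criterion: it is not a descendant of the irrigation, and it blocks the spurious path from irrigation to outcome. Adjusting for it (i.e., using the within-field drainage rates) gives the causal effect.
Standardising Irrigation R to the population field drainage mix: 0.566·517/747 + 0.434·29/153 = 0.474.

0.47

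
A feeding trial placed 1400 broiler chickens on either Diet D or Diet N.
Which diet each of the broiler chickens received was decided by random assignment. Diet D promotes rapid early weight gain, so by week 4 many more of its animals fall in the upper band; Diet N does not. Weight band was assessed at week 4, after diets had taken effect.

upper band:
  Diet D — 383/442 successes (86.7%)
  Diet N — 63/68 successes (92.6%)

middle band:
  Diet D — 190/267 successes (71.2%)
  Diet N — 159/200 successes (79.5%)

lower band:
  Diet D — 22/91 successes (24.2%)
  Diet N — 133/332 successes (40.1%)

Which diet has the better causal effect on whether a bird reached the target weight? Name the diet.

Diet D

Stratifying would compare diets among broiler chickens the diets themselves sorted into week-4 weight band groups — a form of selection on an intermediate. The unconditioned pooled rates give the total causal effect.
Pooled: Diet D 74.4% vs Diet N 59.2%; Diet D is higher overall.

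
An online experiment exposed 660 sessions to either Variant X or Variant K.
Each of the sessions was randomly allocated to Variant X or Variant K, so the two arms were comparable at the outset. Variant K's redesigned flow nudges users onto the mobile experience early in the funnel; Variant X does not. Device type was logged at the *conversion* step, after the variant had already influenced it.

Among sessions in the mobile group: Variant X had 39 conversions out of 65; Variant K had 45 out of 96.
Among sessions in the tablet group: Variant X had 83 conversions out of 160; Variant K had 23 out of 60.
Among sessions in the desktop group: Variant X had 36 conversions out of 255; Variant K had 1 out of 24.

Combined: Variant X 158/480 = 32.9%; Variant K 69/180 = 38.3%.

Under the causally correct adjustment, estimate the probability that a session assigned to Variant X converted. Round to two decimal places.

Variant X is higher inside every device type stratum but Variant K is higher in aggregate. Whether to stratify depends on how device type relates to the variant.
Device type lies on the pathway variant → device type → outcome, so adjusting for it blocks the indirect effect. For the total causal effect of variant, use the unadjusted pooled rates.
So P(outcome | do(Variant X)) is just the pooled rate for Variant X: 158/480 = 0.329.

0.33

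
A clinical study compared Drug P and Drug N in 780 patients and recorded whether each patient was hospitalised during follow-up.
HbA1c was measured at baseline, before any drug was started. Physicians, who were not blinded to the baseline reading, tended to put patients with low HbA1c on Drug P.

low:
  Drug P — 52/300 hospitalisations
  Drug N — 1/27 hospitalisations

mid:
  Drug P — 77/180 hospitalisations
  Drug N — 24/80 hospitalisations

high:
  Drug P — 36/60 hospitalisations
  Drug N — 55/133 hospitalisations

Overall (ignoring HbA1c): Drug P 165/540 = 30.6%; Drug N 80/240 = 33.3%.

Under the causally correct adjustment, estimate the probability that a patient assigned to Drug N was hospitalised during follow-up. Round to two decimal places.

Nothing the drug does changes HbA1c; the imbalance is an allocation artefact. With HbA1c also predicting the outcome, the pooled figure is confounded, and the within-stratum comparison is the causal one.
Standardising Drug N to the population HbA1c mix: 0.419·1/27 + 0.333·24/80 + 0.247·55/133 = 0.218.

0.22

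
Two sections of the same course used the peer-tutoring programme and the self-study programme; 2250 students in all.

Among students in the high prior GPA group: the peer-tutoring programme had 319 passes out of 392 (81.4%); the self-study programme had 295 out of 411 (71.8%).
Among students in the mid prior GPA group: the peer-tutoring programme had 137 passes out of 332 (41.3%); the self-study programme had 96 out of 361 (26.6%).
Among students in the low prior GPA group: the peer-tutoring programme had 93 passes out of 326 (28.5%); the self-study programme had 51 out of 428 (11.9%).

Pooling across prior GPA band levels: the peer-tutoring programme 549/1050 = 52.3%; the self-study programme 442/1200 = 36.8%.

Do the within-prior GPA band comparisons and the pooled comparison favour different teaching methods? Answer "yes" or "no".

Within each prior GPA band level (high prior GPA 81.4% vs 71.8%; mid prior GPA 41.3% vs 26.6%; low prior GPA 28.5% vs 11.9%), the peer-tutoring programme has the higher rate every time. Pooled: 52.3% vs 36.8% — the peer-tutoring programme has the higher rate overall. They agree.

no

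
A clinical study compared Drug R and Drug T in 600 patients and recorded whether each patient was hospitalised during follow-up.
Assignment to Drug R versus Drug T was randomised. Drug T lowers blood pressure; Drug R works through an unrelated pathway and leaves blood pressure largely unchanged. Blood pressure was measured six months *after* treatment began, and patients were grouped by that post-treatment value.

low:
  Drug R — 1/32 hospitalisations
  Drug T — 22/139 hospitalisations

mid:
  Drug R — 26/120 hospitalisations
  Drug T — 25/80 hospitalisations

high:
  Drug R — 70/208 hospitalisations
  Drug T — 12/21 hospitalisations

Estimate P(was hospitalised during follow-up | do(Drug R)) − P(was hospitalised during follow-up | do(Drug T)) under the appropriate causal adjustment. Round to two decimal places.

+0.02

The blood pressure-specific comparison favours Drug R throughout, but the pooled figures favour Drug T. The question is whether to condition on blood pressure.
Blood pressure lies on the pathway drug → blood pressure → outcome, so adjusting for it blocks the indirect effect. For the total causal effect of drug, use the unadjusted pooled rates.
The causal difference is the pooled difference: 0.269 − 0.246 = +0.024.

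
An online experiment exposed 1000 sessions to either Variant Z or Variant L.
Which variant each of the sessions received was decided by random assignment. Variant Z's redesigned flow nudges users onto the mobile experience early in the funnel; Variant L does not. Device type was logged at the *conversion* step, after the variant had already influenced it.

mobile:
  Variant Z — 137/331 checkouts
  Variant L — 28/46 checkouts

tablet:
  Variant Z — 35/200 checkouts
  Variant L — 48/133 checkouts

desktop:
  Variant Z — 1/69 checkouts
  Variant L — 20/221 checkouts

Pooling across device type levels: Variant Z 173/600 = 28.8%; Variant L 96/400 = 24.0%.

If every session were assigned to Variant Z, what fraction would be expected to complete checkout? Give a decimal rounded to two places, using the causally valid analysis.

0.29

Because the variant influences device type, device type is a post-treatment mediator, not a confounder. Stratifying on it would bias the estimate; the causal effect is the crude pooled difference.
So P(outcome | do(Variant Z)) is just the pooled rate for Variant Z: 173/600 = 0.288.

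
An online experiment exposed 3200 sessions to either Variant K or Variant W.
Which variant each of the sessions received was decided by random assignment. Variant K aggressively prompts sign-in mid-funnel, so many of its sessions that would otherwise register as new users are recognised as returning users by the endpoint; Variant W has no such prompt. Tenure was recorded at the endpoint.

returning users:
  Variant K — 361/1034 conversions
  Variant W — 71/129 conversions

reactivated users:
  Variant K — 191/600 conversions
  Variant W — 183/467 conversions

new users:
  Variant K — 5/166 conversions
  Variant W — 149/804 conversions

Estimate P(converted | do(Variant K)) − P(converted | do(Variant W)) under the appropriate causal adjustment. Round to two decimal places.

User tenure lies on the pathway variant → user tenure → outcome, so adjusting for it blocks the indirect effect. For the total causal effect of variant, use the unadjusted pooled rates.
The causal difference is the pooled difference: 0.309 − 0.288 = +0.022.

+0.02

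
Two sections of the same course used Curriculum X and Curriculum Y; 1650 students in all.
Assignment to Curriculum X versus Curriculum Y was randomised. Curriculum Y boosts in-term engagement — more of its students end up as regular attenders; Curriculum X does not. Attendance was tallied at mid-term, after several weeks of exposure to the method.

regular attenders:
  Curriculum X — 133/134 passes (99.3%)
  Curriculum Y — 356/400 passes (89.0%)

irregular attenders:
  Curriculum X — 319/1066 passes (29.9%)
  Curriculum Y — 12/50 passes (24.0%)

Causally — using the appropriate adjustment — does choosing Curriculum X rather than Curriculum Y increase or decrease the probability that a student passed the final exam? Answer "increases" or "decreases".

Because the teaching method influences mid-term attendance, mid-term attendance is a post-treatment mediator, not a confounder. Stratifying on it would bias the estimate; the causal effect is the crude pooled difference.
Pooled: Curriculum X 37.7% vs Curriculum Y 81.8%; Curriculum Y is higher overall.

decreases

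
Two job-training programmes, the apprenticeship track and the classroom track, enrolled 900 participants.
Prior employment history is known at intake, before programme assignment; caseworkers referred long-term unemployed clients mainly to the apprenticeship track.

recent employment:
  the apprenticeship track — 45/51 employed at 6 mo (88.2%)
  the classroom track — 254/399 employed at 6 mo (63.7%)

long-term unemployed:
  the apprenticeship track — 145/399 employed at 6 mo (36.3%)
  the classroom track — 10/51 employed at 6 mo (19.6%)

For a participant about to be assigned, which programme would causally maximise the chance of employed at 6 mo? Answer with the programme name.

the apprenticeship track

Here prior employment history is a common cause — it drives both which programme a case falls under and the outcome. The crude comparison mixes populations; the stratum-specific rates are the causally relevant ones.
Within each level — recent employment: 88.2% vs 63.7%; long-term unemployed: 36.3% vs 19.6% — the apprenticeship track is higher every time.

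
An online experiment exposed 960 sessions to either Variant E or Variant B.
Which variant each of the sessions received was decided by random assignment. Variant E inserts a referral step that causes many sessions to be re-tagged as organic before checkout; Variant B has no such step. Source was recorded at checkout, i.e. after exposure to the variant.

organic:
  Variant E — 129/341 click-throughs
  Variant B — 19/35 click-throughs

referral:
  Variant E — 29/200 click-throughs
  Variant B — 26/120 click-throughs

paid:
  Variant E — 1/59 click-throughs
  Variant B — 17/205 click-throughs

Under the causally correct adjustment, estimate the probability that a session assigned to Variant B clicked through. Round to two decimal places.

0.17

Within every traffic source level Variant B has the higher rate, yet pooled Variant E does — Simpson's reversal.
Traffic source is downstream of the variant. One should not condition on a consequence of treatment, so the overall rates are the right comparison.
So P(outcome | do(Variant B)) is just the pooled rate for Variant B: 62/360 = 0.172.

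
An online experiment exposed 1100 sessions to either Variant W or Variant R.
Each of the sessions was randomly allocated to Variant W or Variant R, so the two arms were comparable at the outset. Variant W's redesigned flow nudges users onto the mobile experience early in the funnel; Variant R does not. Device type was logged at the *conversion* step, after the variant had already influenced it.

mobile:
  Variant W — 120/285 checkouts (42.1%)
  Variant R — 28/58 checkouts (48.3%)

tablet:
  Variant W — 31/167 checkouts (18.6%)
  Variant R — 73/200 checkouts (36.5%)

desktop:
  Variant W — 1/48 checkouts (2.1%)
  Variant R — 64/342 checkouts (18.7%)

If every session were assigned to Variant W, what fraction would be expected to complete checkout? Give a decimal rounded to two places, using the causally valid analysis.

0.30

Within every device type level Variant R has the higher rate, yet pooled Variant W does — Simpson's reversal.
The distribution of device type is itself part of what the variant does — it is an intermediate outcome. Holding it fixed would remove that part of the effect; the total effect is the pooled difference.
So P(outcome | do(Variant W)) is just the pooled rate for Variant W: 152/500 = 0.304.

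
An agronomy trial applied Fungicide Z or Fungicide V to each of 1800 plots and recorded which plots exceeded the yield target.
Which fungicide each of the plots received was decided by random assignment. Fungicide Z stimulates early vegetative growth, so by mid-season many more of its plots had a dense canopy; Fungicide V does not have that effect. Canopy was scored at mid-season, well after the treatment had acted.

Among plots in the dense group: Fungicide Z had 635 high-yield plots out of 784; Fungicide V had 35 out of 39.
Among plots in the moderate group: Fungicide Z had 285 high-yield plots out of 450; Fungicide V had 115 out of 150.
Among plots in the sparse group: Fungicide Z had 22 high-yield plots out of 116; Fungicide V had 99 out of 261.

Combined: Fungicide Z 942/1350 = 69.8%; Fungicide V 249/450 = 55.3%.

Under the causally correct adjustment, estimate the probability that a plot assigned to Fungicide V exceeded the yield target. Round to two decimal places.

0.55

Fungicide V is higher inside every mid-season canopy stratum but Fungicide Z is higher in aggregate. Whether to stratify depends on how mid-season canopy relates to the fungicide.
Mid-season canopy is recorded after the fungicide and is itself shifted by it — it sits on the causal path from fungicide to outcome. Conditioning on a mediator would strip out part of the effect we want; the pooled comparison gives the total causal effect.
So P(outcome | do(Fungicide V)) is just the pooled rate for Fungicide V: 249/450 = 0.553.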